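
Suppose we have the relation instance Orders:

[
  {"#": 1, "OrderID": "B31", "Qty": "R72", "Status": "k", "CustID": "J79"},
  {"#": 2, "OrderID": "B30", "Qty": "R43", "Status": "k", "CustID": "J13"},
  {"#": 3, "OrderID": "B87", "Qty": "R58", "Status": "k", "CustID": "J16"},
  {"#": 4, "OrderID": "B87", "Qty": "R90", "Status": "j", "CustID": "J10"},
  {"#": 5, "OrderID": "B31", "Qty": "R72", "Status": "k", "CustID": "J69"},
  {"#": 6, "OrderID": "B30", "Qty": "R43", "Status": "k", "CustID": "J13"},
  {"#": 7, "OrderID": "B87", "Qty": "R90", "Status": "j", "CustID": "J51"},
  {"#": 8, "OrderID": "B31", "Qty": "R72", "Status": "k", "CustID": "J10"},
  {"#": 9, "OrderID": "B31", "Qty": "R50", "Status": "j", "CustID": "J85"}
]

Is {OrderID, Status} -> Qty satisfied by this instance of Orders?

Yes

(OrderID=B31, Status=k): rows 1, 5, 8 → Qty = R72, R72, R72 ✓
(OrderID=B30, Status=k): rows 2, 6 → Qty = R43, R43 ✓
(OrderID=B87, Status=k): row 3 → Qty = R58 ✓
(OrderID=B87, Status=j): rows 4, 7 → Qty = R90, R90 ✓
(OrderID=B31, Status=j): row 9 → Qty = R50 ✓
Every {OrderID, Status} value is associated with a single Qty value, so {OrderID, Status} -> Qty holds.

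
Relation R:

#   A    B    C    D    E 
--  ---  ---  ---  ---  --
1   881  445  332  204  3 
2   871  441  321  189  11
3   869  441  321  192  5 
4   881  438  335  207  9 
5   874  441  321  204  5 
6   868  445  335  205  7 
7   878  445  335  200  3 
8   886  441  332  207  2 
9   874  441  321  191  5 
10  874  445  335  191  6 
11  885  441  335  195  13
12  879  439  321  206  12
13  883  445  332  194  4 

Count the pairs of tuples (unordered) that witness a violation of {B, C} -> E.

7

(B=445, C=332): violating pairs (1,13) — 1 pair.
(B=441, C=321): violating pairs (2,3), (2,5), (2,9) — 3 pairs.
(B=445, C=335): violating pairs (6,7), (6,10), (7,10) — 3 pairs.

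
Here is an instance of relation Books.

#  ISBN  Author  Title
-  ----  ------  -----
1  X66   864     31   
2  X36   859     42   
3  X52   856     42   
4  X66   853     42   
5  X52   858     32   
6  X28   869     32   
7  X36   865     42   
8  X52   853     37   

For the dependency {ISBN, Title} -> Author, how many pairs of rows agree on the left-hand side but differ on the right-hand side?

1

(ISBN=X36, Title=42): violating pairs (2,7) — 1 pair.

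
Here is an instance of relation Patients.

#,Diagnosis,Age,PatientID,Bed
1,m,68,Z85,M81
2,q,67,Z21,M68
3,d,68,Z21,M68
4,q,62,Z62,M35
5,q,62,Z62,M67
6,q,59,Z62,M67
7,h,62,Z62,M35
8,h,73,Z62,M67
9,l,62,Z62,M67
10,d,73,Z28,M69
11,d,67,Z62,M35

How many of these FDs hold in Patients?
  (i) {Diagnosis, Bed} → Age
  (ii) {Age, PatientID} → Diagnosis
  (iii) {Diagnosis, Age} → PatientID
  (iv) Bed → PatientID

(i) {Diagnosis, Bed} → Age: (Diagnosis=q, Bed=M67): rows 5, 6 → Age takes values {62, 59} — violation — fails.
(ii) {Age, PatientID} → Diagnosis: (Age=62, PatientID=Z62): rows 4, 5, 7, 9 → Diagnosis takes values {q, h, l} — violation — fails.
(iii) {Diagnosis, Age} → PatientID: every LHS value maps to a single RHS value — holds.
(iv) Bed → PatientID: every LHS value maps to a single RHS value — holds.
2 of the 4 dependencies hold.

2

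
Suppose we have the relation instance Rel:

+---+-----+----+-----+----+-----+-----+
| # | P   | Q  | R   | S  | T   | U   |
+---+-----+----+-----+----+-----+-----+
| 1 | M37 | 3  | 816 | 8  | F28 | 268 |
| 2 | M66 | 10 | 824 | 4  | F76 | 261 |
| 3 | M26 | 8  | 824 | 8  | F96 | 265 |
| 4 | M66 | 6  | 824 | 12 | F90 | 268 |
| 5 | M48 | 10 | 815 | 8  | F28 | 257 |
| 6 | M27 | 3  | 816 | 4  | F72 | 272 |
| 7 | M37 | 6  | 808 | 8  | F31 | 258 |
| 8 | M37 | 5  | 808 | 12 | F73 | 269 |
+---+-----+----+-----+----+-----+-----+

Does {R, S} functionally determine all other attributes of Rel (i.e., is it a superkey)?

All 8 rows have distinct {R, S} values, so {R, S} → (all attributes) holds and {R, S} is a superkey.

Yes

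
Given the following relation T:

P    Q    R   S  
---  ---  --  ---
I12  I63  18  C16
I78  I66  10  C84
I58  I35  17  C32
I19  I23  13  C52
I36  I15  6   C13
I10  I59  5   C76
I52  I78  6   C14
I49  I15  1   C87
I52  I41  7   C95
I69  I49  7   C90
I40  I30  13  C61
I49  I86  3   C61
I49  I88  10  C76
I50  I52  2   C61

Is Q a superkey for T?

Two distinct rows share Q=I15, so Q does not determine every attribute — not a superkey.

No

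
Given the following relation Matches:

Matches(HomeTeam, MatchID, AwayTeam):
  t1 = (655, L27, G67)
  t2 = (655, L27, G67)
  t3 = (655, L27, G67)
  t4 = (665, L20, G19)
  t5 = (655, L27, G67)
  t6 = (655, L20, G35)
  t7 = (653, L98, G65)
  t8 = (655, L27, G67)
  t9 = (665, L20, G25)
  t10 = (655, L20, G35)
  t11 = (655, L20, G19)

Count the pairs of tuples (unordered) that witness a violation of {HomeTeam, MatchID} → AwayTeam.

(HomeTeam=655, MatchID=L27): all 5 rows agree on AwayTeam — 0 pairs.
(HomeTeam=665, MatchID=L20): violating pairs (4,9) — 1 pair.
(HomeTeam=655, MatchID=L20): violating pairs (6,11), (10,11) — 2 pairs.

3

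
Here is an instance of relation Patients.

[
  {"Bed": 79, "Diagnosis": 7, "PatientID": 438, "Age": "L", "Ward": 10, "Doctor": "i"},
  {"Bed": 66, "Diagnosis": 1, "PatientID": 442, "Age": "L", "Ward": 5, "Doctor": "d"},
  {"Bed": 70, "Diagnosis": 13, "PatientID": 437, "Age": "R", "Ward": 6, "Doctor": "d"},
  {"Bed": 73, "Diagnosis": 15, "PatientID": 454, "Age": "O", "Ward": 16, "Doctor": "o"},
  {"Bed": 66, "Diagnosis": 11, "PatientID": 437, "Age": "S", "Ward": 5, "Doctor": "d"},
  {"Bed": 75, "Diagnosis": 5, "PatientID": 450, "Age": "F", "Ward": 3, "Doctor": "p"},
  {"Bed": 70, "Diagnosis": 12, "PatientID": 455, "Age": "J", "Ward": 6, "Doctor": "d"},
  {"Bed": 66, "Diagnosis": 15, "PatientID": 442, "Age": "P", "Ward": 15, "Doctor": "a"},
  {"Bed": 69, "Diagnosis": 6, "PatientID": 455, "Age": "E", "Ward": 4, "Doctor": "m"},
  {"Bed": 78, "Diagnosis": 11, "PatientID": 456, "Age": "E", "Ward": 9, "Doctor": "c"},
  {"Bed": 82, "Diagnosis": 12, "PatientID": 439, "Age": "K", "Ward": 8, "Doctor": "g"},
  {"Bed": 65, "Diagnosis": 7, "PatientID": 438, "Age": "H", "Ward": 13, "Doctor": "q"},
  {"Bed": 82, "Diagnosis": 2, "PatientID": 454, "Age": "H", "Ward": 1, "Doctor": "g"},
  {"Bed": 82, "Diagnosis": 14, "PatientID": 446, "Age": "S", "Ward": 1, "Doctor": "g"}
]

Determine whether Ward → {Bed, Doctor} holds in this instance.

Ward=10: 1 row → {Bed,Doctor} = (79, i) ✓
Ward=5: 2 rows → {Bed,Doctor} = (66, d), (66, d) ✓
Ward=6: 2 rows → {Bed,Doctor} = (70, d), (70, d) ✓
Ward=16: 1 row → {Bed,Doctor} = (73, o) ✓
Ward=3: 1 row → {Bed,Doctor} = (75, p) ✓
Ward=15: 1 row → {Bed,Doctor} = (66, a) ✓
Ward=4: 1 row → {Bed,Doctor} = (69, m) ✓
Ward=9: 1 row → {Bed,Doctor} = (78, c) ✓
Ward=8: 1 row → {Bed,Doctor} = (82, g) ✓
Ward=13: 1 row → {Bed,Doctor} = (65, q) ✓
Ward=1: 2 rows → {Bed,Doctor} = (82, g), (82, g) ✓
Every Ward value is associated with a single {Bed, Doctor} value, so Ward → {Bed, Doctor} holds.

Yes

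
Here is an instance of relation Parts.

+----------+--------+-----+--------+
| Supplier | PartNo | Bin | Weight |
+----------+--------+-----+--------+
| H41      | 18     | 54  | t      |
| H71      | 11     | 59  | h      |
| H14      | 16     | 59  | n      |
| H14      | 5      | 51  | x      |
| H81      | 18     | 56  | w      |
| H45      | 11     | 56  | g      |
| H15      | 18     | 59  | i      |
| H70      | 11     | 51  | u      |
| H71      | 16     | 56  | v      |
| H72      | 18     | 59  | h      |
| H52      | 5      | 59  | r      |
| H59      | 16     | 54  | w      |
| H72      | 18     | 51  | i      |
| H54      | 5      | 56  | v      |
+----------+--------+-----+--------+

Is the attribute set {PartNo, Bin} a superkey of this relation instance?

No

Two distinct rows share (PartNo=18, Bin=59), so {PartNo, Bin} does not determine every attribute — not a superkey.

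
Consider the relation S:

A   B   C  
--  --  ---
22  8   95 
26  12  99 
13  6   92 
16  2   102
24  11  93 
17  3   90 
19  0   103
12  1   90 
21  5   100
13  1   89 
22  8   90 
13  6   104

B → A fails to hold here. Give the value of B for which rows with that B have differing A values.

1

B=8: 2 rows → A = 22, 22 ✓
B=12: 1 row → A = 26 ✓
B=6: 2 rows → A = 13, 13 ✓
B=2: 1 row → A = 16 ✓
B=11: 1 row → A = 24 ✓
B=3: 1 row → A = 17 ✓
B=0: 1 row → A = 19 ✓
B=1: 2 rows → A takes values {12, 13} — violation
B=5: 1 row → A = 21 ✓
The only B value with inconsistent A is B=1.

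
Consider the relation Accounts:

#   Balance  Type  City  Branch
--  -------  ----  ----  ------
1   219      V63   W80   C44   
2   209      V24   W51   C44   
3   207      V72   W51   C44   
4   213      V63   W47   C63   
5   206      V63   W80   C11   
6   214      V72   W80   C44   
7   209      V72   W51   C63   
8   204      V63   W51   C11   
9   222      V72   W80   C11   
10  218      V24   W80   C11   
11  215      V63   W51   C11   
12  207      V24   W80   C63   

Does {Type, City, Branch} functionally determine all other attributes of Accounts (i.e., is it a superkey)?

Rows 8 and 11 have the same {Type, City, Branch} value (Type=V63, City=W51, Branch=C11) but are distinct tuples, so {Type, City, Branch} does not determine every attribute — not a superkey.

No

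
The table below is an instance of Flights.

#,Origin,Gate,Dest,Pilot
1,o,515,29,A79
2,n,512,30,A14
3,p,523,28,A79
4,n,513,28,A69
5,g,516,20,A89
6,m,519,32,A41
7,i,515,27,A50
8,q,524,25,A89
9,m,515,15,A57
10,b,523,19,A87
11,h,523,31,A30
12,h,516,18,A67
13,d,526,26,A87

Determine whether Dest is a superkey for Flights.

Rows 3 and 4 have the same Dest value Dest=28 but are distinct tuples, so Dest does not determine every attribute — not a superkey.

No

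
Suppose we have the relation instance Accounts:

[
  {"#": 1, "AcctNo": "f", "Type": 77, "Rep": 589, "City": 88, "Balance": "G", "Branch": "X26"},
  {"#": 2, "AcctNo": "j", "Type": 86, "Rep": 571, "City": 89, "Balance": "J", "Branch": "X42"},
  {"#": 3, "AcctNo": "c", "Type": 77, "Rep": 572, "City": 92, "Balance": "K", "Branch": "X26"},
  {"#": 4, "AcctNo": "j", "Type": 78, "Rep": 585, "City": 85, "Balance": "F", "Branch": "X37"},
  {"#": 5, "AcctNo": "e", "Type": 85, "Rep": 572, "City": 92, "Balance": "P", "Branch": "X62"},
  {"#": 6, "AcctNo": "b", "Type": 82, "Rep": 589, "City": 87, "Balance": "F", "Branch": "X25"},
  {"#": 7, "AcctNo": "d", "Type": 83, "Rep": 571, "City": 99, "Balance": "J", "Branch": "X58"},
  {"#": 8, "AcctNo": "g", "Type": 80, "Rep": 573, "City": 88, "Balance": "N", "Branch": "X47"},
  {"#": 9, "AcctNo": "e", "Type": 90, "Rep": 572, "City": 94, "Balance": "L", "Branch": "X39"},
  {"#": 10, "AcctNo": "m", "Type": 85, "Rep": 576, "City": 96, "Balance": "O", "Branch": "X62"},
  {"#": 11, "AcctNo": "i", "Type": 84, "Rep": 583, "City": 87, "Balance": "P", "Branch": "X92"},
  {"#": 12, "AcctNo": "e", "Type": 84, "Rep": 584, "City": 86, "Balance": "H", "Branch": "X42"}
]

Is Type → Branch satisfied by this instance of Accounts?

No

Type=77: rows 1, 3 → Branch = X26, X26 ✓
Type=86: row 2 → Branch = X42 ✓
Type=78: row 4 → Branch = X37 ✓
Type=85: rows 5, 10 → Branch = X62, X62 ✓
Type=82: row 6 → Branch = X25 ✓
Type=83: row 7 → Branch = X58 ✓
Type=80: row 8 → Branch = X47 ✓
Type=90: row 9 → Branch = X39 ✓
Type=84: rows 11, 12 → Branch takes values {X92, X42} — violation
Two rows agree on Type but differ on Branch, so Type → Branch does not hold.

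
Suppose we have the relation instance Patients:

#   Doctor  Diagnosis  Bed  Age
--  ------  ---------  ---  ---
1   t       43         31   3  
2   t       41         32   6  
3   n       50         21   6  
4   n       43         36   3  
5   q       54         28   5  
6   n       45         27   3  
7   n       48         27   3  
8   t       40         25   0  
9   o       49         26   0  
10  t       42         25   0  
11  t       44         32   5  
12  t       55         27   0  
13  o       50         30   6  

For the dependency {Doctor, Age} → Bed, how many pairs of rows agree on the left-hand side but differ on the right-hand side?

(Doctor=n, Age=3): violating pairs (4,6), (4,7) — 2 pairs.
(Doctor=t, Age=0): violating pairs (8,12), (10,12) — 2 pairs.

4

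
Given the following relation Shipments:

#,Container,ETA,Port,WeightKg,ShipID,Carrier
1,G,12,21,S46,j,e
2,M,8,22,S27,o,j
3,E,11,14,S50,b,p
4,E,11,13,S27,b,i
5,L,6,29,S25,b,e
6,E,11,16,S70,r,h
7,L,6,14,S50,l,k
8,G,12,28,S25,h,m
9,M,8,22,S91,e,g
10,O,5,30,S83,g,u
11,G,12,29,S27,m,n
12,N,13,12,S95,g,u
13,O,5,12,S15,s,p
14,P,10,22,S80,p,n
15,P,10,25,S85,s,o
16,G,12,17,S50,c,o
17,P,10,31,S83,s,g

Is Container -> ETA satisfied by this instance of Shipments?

Container=G: rows 1, 8, 11, 16 → ETA = 12, 12, 12, 12 ✓
Container=M: rows 2, 9 → ETA = 8, 8 ✓
Container=E: rows 3, 4, 6 → ETA = 11, 11, 11 ✓
Container=L: rows 5, 7 → ETA = 6, 6 ✓
Container=O: rows 10, 13 → ETA = 5, 5 ✓
Container=N: row 12 → ETA = 13 ✓
Container=P: rows 14, 15, 17 → ETA = 10, 10, 10 ✓
Every Container value is associated with a single ETA value, so Container -> ETA holds.

Yes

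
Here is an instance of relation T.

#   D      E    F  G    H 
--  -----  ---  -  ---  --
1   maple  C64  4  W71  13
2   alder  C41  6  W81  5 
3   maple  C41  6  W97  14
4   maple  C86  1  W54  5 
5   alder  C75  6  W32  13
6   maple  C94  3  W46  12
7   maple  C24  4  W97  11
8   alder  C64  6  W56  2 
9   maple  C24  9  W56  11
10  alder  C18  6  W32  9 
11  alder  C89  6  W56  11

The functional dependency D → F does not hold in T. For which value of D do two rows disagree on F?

maple

D=maple: rows 1, 3, 4, 6, 7, 9 → F takes values {4, 6, 1, 3, 9} — violation
D=alder: rows 2, 5, 8, 10, 11 → F = 6, 6, 6, 6, 6 ✓
The only D value with inconsistent F is D=maple.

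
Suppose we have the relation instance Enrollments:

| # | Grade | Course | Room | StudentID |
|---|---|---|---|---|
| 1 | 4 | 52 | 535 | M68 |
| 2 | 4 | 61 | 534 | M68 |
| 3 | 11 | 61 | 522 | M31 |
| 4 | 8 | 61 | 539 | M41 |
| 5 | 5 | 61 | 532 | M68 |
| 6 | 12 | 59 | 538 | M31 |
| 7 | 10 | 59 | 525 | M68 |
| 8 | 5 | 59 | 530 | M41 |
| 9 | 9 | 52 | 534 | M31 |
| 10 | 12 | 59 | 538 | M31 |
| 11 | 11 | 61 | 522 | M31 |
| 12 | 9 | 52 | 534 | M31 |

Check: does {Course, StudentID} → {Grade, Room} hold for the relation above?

No

(Course=52, StudentID=M68): row 1 → {Grade,Room} = (4, 535) ✓
(Course=61, StudentID=M68): rows 2, 5 → {Grade,Room} takes values {(4, 534), (5, 532)} — violation
(Course=61, StudentID=M31): rows 3, 11 → {Grade,Room} = (11, 522), (11, 522) ✓
(Course=61, StudentID=M41): row 4 → {Grade,Room} = (8, 539) ✓
(Course=59, StudentID=M31): rows 6, 10 → {Grade,Room} = (12, 538), (12, 538) ✓
(Course=59, StudentID=M68): row 7 → {Grade,Room} = (10, 525) ✓
(Course=59, StudentID=M41): row 8 → {Grade,Room} = (5, 530) ✓
(Course=52, StudentID=M31): rows 9, 12 → {Grade,Room} = (9, 534), (9, 534) ✓
Two rows agree on {Course, StudentID} but differ on {Grade, Room}, so {Course, StudentID} → {Grade, Room} does not hold.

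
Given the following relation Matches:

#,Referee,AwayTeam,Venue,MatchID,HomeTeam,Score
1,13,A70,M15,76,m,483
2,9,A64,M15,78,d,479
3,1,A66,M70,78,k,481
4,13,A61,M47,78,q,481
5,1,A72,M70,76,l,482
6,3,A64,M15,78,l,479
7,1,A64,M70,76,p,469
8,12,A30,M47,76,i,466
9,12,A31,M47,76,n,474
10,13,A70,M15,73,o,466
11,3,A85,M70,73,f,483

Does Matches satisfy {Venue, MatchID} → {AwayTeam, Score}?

(Venue=M15, MatchID=76): row 1 → {AwayTeam,Score} = (A70, 483) ✓
(Venue=M15, MatchID=78): rows 2, 6 → {AwayTeam,Score} = (A64, 479), (A64, 479) ✓
(Venue=M70, MatchID=78): row 3 → {AwayTeam,Score} = (A66, 481) ✓
(Venue=M47, MatchID=78): row 4 → {AwayTeam,Score} = (A61, 481) ✓
(Venue=M70, MatchID=76): rows 5, 7 → {AwayTeam,Score} takes values {(A72, 482), (A64, 469)} — violation
(Venue=M47, MatchID=76): rows 8, 9 → {AwayTeam,Score} takes values {(A30, 466), (A31, 474)} — violation
(Venue=M15, MatchID=73): row 10 → {AwayTeam,Score} = (A70, 466) ✓
(Venue=M70, MatchID=73): row 11 → {AwayTeam,Score} = (A85, 483) ✓
Two rows agree on {Venue, MatchID} but differ on {AwayTeam, Score}, so {Venue, MatchID} → {AwayTeam, Score} does not hold.

No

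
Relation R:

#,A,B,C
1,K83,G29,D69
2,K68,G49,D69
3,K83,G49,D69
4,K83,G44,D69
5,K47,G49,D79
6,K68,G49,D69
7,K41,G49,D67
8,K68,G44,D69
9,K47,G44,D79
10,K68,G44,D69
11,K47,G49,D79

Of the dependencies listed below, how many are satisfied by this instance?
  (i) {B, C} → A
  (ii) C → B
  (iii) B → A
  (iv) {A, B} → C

(i) {B, C} → A: (B=G49, C=D69): rows 2, 3, 6 → A takes values {K68, K83} — violation; (B=G44, C=D69): rows 4, 8, 10 → A takes values {K83, K68} — violation — fails.
(ii) C → B: C=D69: rows 1, 2, 3, 4, 6, 8, 10 → B takes values {G29, G49, G44} — violation; C=D79: rows 5, 9, 11 → B takes values {G49, G44} — violation — fails.
(iii) B → A: B=G49: rows 2, 3, 5, 6, 7, 11 → A takes values {K68, K83, K47, K41} — violation; B=G44: rows 4, 8, 9, 10 → A takes values {K83, K68, K47} — violation — fails.
(iv) {A, B} → C: every LHS value maps to a single RHS value — holds.
1 of the 4 dependencies holds.

1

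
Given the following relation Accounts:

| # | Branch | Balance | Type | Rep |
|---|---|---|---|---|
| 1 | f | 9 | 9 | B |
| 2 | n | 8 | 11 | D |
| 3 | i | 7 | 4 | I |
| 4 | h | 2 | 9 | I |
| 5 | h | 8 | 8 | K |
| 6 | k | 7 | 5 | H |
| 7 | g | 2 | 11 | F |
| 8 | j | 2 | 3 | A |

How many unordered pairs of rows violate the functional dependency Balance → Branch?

5

Balance=8: violating pairs (2,5) — 1 pair.
Balance=7: violating pairs (3,6) — 1 pair.
Balance=2: violating pairs (4,7), (4,8), (7,8) — 3 pairs.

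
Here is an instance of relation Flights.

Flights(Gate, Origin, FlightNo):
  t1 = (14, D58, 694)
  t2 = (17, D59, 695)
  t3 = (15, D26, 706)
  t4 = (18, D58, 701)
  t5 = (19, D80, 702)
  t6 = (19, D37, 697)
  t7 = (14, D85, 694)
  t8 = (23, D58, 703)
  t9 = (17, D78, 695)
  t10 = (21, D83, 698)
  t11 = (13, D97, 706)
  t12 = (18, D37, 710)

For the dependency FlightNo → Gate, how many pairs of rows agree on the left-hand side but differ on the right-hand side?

FlightNo=694: all 2 rows agree on Gate — 0 pairs.
FlightNo=695: all 2 rows agree on Gate — 0 pairs.
FlightNo=706: violating pairs (3,11) — 1 pair.

1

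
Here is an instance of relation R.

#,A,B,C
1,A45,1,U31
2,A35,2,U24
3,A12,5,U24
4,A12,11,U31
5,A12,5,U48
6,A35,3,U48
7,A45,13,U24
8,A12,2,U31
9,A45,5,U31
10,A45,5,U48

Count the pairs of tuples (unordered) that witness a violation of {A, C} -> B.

(A=A45, C=U31): violating pairs (1,9) — 1 pair.
(A=A12, C=U31): violating pairs (4,8) — 1 pair.

2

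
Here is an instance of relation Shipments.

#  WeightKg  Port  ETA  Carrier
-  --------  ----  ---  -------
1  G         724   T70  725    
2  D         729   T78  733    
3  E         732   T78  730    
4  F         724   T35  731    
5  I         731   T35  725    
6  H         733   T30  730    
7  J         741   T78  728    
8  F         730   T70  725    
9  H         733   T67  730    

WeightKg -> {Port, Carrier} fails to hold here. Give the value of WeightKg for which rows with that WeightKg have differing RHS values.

F

WeightKg=G: row 1 → {Port,Carrier} = (724, 725) ✓
WeightKg=D: row 2 → {Port,Carrier} = (729, 733) ✓
WeightKg=E: row 3 → {Port,Carrier} = (732, 730) ✓
WeightKg=F: rows 4, 8 → {Port,Carrier} takes values {(724, 731), (730, 725)} — violation
WeightKg=I: row 5 → {Port,Carrier} = (731, 725) ✓
WeightKg=H: rows 6, 9 → {Port,Carrier} = (733, 730), (733, 730) ✓
WeightKg=J: row 7 → {Port,Carrier} = (741, 728) ✓
The only WeightKg value with inconsistent RHS is WeightKg=F.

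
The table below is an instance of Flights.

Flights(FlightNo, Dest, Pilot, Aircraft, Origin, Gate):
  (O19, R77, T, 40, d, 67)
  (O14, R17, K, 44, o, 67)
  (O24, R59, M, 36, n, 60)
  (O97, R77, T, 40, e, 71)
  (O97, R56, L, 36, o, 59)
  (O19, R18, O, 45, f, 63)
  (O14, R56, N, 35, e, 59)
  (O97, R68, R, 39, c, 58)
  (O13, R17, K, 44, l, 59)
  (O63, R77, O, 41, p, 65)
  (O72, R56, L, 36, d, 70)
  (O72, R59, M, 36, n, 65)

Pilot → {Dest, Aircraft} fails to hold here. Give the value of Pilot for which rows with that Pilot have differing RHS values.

O

Pilot=T: 2 rows → {Dest,Aircraft} = (R77, 40), (R77, 40) ✓
Pilot=K: 2 rows → {Dest,Aircraft} = (R17, 44), (R17, 44) ✓
Pilot=M: 2 rows → {Dest,Aircraft} = (R59, 36), (R59, 36) ✓
Pilot=L: 2 rows → {Dest,Aircraft} = (R56, 36), (R56, 36) ✓
Pilot=O: 2 rows → {Dest,Aircraft} takes values {(R18, 45), (R77, 41)} — violation
Pilot=N: 1 row → {Dest,Aircraft} = (R56, 35) ✓
Pilot=R: 1 row → {Dest,Aircraft} = (R68, 39) ✓
The only Pilot value with inconsistent RHS is Pilot=O.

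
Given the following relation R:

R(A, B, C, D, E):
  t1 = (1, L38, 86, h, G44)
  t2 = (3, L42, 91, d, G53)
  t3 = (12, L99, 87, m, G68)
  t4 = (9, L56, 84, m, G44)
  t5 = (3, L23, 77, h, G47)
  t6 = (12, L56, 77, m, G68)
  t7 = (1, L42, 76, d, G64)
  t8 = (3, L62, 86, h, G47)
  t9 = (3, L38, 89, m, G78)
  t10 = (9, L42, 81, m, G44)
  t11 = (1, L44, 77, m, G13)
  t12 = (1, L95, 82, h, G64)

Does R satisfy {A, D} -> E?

No

(A=1, D=h): rows 1, 12 → E takes values {G44, G64} — violation
(A=3, D=d): row 2 → E = G53 ✓
(A=12, D=m): rows 3, 6 → E = G68, G68 ✓
(A=9, D=m): rows 4, 10 → E = G44, G44 ✓
(A=3, D=h): rows 5, 8 → E = G47, G47 ✓
(A=1, D=d): row 7 → E = G64 ✓
(A=3, D=m): row 9 → E = G78 ✓
(A=1, D=m): row 11 → E = G13 ✓
Two rows agree on {A, D} but differ on E, so {A, D} -> E does not hold.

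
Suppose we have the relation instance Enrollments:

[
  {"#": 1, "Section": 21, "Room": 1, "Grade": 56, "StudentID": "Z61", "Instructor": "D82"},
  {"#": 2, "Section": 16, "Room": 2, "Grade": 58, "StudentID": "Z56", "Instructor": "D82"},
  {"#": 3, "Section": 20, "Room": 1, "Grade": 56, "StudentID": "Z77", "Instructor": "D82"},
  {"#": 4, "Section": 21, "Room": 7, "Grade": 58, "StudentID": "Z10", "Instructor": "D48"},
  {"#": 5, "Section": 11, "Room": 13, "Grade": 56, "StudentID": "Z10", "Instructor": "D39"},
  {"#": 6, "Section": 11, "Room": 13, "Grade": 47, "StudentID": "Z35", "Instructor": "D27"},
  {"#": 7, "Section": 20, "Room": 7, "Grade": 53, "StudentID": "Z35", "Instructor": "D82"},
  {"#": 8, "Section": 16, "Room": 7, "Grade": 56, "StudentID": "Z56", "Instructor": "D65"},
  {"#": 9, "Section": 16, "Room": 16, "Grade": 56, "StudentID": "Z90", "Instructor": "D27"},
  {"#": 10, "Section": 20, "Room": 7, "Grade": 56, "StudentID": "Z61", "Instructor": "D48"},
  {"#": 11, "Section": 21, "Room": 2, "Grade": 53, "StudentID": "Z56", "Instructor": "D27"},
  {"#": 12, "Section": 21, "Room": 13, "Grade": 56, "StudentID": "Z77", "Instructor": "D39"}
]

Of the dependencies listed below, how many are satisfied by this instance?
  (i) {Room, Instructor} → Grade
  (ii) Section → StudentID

0

(i) {Room, Instructor} → Grade: (Room=7, Instructor=D48): rows 4, 10 → Grade takes values {58, 56} — violation — fails.
(ii) Section → StudentID: Section=21: rows 1, 4, 11, 12 → StudentID takes values {Z61, Z10, Z56, Z77} — violation; Section=16: rows 2, 8, 9 → StudentID takes values {Z56, Z90} — violation; Section=20: rows 3, 7, 10 → StudentID takes values {Z77, Z35, Z61} — violation; Section=11: rows 5, 6 → StudentID takes values {Z10, Z35} — violation — fails.
None of the 2 dependencies hold.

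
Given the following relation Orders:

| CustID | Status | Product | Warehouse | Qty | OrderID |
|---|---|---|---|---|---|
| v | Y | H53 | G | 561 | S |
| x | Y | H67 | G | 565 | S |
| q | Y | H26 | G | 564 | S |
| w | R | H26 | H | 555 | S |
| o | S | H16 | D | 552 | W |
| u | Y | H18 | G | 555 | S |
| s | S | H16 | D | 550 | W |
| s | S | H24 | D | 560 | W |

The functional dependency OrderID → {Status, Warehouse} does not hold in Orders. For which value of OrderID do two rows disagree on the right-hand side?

OrderID=S: 5 rows → {Status,Warehouse} takes values {(Y, G), (R, H)} — violation
OrderID=W: 3 rows → {Status,Warehouse} = (S, D), (S, D), (S, D) ✓
The only OrderID value with inconsistent RHS is OrderID=S.

S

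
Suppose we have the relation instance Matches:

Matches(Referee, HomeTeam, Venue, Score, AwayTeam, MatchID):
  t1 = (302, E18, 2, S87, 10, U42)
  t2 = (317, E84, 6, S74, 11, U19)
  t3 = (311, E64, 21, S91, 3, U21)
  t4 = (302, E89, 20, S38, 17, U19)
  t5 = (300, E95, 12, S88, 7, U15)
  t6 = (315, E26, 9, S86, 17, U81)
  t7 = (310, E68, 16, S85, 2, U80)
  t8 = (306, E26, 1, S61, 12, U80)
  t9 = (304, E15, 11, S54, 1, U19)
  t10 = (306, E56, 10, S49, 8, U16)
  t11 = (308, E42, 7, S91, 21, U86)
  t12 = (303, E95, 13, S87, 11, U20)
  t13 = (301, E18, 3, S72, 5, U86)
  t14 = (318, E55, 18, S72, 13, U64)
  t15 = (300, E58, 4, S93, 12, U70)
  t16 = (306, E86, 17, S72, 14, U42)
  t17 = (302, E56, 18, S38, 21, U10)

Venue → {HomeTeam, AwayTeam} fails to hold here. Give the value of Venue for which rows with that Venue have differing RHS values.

Venue=2: row 1 → {HomeTeam,AwayTeam} = (E18, 10) ✓
Venue=6: row 2 → {HomeTeam,AwayTeam} = (E84, 11) ✓
Venue=21: row 3 → {HomeTeam,AwayTeam} = (E64, 3) ✓
Venue=20: row 4 → {HomeTeam,AwayTeam} = (E89, 17) ✓
Venue=12: row 5 → {HomeTeam,AwayTeam} = (E95, 7) ✓
Venue=9: row 6 → {HomeTeam,AwayTeam} = (E26, 17) ✓
Venue=16: row 7 → {HomeTeam,AwayTeam} = (E68, 2) ✓
Venue=1: row 8 → {HomeTeam,AwayTeam} = (E26, 12) ✓
Venue=11: row 9 → {HomeTeam,AwayTeam} = (E15, 1) ✓
Venue=10: row 10 → {HomeTeam,AwayTeam} = (E56, 8) ✓
Venue=7: row 11 → {HomeTeam,AwayTeam} = (E42, 21) ✓
Venue=13: row 12 → {HomeTeam,AwayTeam} = (E95, 11) ✓
Venue=3: row 13 → {HomeTeam,AwayTeam} = (E18, 5) ✓
Venue=18: rows 14, 17 → {HomeTeam,AwayTeam} takes values {(E55, 13), (E56, 21)} — violation
Venue=4: row 15 → {HomeTeam,AwayTeam} = (E58, 12) ✓
Venue=17: row 16 → {HomeTeam,AwayTeam} = (E86, 14) ✓
The only Venue value with inconsistent RHS is Venue=18.

18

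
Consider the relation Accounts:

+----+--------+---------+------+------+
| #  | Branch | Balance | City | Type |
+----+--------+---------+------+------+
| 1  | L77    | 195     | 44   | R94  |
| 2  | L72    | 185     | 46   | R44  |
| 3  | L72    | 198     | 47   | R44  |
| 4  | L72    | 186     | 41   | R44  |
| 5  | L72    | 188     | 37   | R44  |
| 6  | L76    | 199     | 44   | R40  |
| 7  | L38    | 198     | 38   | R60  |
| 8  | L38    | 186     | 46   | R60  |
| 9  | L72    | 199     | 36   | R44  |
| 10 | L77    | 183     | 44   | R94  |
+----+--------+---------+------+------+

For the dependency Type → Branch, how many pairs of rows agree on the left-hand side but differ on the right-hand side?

0

Type=R94: all 2 rows agree on Branch — 0 pairs.
Type=R44: all 5 rows agree on Branch — 0 pairs.
Type=R60: all 2 rows agree on Branch — 0 pairs.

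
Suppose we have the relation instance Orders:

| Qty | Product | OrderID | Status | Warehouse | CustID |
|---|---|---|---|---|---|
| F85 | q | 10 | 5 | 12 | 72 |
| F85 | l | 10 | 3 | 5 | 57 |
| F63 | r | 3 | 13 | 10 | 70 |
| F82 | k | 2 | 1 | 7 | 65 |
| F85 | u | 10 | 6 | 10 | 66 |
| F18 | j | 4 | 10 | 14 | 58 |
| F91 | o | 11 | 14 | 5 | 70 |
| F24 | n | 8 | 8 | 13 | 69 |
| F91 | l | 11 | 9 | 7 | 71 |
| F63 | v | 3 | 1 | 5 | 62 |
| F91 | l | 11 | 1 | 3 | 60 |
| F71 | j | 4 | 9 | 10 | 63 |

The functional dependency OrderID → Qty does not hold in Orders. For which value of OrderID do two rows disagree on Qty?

4

OrderID=10: 3 rows → Qty = F85, F85, F85 ✓
OrderID=3: 2 rows → Qty = F63, F63 ✓
OrderID=2: 1 row → Qty = F82 ✓
OrderID=4: 2 rows → Qty takes values {F18, F71} — violation
OrderID=11: 3 rows → Qty = F91, F91, F91 ✓
OrderID=8: 1 row → Qty = F24 ✓
The only OrderID value with inconsistent Qty is OrderID=4.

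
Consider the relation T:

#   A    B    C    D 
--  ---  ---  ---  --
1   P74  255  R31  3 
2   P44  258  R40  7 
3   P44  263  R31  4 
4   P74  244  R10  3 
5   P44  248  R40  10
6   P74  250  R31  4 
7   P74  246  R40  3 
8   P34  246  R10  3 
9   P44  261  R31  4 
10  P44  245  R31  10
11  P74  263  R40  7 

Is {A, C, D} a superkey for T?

Rows 3 and 9 have the same {A, C, D} value (A=P44, C=R31, D=4) but are distinct tuples, so {A, C, D} does not determine every attribute — not a superkey.

No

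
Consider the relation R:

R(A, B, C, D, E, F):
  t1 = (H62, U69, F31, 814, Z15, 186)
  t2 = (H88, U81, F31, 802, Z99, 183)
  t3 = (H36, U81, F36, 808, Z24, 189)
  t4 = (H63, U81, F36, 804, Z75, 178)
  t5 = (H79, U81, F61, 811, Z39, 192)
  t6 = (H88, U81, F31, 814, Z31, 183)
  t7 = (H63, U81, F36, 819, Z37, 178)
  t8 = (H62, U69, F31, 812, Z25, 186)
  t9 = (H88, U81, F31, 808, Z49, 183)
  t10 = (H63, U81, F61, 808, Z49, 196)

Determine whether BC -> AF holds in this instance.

No

(B=U69, C=F31): rows 1, 8 → {A,F} = (H62, 186), (H62, 186) ✓
(B=U81, C=F31): rows 2, 6, 9 → {A,F} = (H88, 183), (H88, 183), (H88, 183) ✓
(B=U81, C=F36): rows 3, 4, 7 → {A,F} takes values {(H36, 189), (H63, 178)} — violation
(B=U81, C=F61): rows 5, 10 → {A,F} takes values {(H79, 192), (H63, 196)} — violation
Two rows agree on BC but differ on AF, so BC -> AF does not hold.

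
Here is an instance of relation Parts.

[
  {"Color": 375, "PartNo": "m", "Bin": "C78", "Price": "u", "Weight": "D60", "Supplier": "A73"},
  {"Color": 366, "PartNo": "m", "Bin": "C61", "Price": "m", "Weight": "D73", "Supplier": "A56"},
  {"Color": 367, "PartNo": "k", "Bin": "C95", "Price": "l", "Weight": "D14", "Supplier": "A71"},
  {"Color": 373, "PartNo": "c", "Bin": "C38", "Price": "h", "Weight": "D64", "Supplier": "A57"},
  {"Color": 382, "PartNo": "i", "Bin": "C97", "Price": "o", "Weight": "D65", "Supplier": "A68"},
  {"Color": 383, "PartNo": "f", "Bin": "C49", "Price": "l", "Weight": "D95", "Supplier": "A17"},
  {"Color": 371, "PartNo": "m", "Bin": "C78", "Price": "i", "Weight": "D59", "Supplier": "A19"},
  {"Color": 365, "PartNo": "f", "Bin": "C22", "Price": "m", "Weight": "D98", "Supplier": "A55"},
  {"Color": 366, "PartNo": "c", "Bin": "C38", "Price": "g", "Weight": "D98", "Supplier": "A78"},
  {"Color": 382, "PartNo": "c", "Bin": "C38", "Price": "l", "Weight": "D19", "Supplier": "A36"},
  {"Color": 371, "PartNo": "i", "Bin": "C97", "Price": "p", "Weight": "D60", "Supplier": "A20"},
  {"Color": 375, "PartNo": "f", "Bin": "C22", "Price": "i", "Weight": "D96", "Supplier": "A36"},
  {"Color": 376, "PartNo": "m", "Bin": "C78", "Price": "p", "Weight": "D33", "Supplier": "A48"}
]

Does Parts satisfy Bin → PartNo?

Yes

Bin=C78: 3 rows → PartNo = m, m, m ✓
Bin=C61: 1 row → PartNo = m ✓
Bin=C95: 1 row → PartNo = k ✓
Bin=C38: 3 rows → PartNo = c, c, c ✓
Bin=C97: 2 rows → PartNo = i, i ✓
Bin=C49: 1 row → PartNo = f ✓
Bin=C22: 2 rows → PartNo = f, f ✓
Every Bin value is associated with a single PartNo value, so Bin → PartNo holds.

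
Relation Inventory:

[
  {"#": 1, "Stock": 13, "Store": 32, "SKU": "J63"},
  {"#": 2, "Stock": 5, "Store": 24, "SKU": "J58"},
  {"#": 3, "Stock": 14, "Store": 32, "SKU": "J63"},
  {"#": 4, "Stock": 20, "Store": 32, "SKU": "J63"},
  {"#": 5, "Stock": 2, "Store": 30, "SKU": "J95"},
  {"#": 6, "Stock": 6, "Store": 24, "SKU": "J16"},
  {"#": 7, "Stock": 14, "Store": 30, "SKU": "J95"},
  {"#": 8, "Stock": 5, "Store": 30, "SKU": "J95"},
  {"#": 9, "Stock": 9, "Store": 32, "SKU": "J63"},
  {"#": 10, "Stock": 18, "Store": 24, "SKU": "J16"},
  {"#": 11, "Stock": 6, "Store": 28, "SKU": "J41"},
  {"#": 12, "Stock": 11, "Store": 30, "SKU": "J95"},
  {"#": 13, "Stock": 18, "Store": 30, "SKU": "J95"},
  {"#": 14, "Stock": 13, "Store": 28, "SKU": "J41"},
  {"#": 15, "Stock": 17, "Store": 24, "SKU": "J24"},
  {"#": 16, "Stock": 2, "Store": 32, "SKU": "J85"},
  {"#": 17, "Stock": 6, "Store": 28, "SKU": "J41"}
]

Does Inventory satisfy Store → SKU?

No

Store=32: rows 1, 3, 4, 9, 16 → SKU takes values {J63, J85} — violation
Store=24: rows 2, 6, 10, 15 → SKU takes values {J58, J16, J24} — violation
Store=30: rows 5, 7, 8, 12, 13 → SKU = J95, J95, J95, J95, J95 ✓
Store=28: rows 11, 14, 17 → SKU = J41, J41, J41 ✓
Two rows agree on Store but differ on SKU, so Store → SKU does not hold.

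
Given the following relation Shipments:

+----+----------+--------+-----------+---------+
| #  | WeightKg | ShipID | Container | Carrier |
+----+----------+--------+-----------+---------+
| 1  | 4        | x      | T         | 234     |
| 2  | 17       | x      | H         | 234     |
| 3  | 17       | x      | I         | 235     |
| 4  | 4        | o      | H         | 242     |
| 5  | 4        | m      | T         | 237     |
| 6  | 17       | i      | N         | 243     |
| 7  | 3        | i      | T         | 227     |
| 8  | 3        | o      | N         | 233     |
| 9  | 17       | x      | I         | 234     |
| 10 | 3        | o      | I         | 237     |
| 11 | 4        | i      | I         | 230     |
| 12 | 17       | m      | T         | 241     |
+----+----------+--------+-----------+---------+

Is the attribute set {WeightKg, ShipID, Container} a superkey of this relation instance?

Rows 3 and 9 have the same {WeightKg, ShipID, Container} value (WeightKg=17, ShipID=x, Container=I) but are distinct tuples, so {WeightKg, ShipID, Container} does not determine every attribute — not a superkey.

No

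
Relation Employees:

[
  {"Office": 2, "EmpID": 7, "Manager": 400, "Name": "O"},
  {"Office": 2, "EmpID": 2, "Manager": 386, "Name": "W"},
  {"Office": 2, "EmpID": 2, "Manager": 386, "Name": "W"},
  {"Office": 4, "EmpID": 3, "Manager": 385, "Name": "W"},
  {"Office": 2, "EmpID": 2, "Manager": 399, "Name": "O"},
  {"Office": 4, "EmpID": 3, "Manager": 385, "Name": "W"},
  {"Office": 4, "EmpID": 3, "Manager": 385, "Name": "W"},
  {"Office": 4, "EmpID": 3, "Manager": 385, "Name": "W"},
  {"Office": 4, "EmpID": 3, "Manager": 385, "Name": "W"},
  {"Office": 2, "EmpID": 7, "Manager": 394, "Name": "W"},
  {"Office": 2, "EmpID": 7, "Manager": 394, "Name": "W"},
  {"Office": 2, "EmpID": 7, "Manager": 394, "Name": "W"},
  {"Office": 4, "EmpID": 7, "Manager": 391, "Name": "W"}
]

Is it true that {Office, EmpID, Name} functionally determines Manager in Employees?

Yes

(Office=2, EmpID=7, Name=O): 1 row → Manager = 400 ✓
(Office=2, EmpID=2, Name=W): 2 rows → Manager = 386, 386 ✓
(Office=4, EmpID=3, Name=W): 5 rows → Manager = 385, 385, 385, 385, 385 ✓
(Office=2, EmpID=2, Name=O): 1 row → Manager = 399 ✓
(Office=2, EmpID=7, Name=W): 3 rows → Manager = 394, 394, 394 ✓
(Office=4, EmpID=7, Name=W): 1 row → Manager = 391 ✓
Every {Office, EmpID, Name} value is associated with a single Manager value, so {Office, EmpID, Name} → Manager holds.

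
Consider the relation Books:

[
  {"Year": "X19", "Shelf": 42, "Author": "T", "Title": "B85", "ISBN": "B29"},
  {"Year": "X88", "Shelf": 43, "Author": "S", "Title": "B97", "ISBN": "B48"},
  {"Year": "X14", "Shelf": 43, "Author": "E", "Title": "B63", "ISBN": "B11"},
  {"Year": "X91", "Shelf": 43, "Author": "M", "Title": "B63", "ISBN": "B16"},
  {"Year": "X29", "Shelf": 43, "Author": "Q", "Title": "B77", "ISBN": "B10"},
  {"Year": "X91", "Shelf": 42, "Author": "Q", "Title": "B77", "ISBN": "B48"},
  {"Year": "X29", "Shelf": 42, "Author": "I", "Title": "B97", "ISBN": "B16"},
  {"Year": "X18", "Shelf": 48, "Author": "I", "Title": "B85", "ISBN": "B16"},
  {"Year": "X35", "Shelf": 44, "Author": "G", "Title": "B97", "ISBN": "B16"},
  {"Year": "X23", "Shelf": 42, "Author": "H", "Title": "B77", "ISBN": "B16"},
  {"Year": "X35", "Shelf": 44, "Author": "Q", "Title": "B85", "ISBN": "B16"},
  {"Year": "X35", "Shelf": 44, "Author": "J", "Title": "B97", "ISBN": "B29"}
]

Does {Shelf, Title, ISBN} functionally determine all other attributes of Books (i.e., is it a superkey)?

All 12 rows have distinct {Shelf, Title, ISBN} values, so {Shelf, Title, ISBN} → (all attributes) holds and {Shelf, Title, ISBN} is a superkey.

Yes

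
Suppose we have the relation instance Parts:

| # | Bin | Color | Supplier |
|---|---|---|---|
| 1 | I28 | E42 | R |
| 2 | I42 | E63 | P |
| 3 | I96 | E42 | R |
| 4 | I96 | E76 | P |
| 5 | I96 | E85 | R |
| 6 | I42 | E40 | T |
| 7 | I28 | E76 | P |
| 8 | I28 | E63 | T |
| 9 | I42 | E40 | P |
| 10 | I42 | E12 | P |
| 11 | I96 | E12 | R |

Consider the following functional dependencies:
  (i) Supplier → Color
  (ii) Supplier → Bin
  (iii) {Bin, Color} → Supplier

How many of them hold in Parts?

(i) Supplier → Color: Supplier=R: rows 1, 3, 5, 11 → Color takes values {E42, E85, E12} — violation; Supplier=P: rows 2, 4, 7, 9, 10 → Color takes values {E63, E76, E40, E12} — violation; Supplier=T: rows 6, 8 → Color takes values {E40, E63} — violation — fails.
(ii) Supplier → Bin: Supplier=R: rows 1, 3, 5, 11 → Bin takes values {I28, I96} — violation; Supplier=P: rows 2, 4, 7, 9, 10 → Bin takes values {I42, I96, I28} — violation; Supplier=T: rows 6, 8 → Bin takes values {I42, I28} — violation — fails.
(iii) {Bin, Color} → Supplier: (Bin=I42, Color=E40): rows 6, 9 → Supplier takes values {T, P} — violation — fails.
None of the 3 dependencies hold.

0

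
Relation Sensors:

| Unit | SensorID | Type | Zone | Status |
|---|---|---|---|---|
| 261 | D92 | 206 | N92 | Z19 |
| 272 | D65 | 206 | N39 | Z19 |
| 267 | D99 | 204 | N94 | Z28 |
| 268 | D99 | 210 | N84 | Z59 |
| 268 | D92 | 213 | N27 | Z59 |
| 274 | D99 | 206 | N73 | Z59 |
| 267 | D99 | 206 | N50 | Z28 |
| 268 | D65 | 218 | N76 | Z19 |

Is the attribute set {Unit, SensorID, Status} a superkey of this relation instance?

No

Two distinct rows share (Unit=267, SensorID=D99, Status=Z28), so {Unit, SensorID, Status} does not determine every attribute — not a superkey.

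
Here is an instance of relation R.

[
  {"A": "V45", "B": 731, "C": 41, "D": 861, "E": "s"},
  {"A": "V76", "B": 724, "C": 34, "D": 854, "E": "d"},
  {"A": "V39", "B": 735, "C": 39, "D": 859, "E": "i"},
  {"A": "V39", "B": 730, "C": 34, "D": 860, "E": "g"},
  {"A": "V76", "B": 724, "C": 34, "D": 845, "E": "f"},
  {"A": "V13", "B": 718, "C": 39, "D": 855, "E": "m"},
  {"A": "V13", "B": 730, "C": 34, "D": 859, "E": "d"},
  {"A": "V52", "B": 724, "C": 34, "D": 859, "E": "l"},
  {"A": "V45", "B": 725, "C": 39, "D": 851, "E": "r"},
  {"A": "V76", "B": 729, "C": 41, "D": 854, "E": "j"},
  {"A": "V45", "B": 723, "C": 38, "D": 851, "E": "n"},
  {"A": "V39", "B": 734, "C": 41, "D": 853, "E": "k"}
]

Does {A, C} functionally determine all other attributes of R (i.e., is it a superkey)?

No

Two distinct rows share (A=V76, C=34), so {A, C} does not determine every attribute — not a superkey.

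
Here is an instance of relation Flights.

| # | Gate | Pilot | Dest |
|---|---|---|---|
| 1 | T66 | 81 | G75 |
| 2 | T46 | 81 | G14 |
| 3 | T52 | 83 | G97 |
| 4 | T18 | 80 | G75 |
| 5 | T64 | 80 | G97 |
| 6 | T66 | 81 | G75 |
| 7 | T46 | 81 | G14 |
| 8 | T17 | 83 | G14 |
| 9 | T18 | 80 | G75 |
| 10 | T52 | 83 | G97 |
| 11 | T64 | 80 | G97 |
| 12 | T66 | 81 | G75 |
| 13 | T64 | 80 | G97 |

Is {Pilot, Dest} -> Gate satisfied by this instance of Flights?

Yes

(Pilot=81, Dest=G75): rows 1, 6, 12 → Gate = T66, T66, T66 ✓
(Pilot=81, Dest=G14): rows 2, 7 → Gate = T46, T46 ✓
(Pilot=83, Dest=G97): rows 3, 10 → Gate = T52, T52 ✓
(Pilot=80, Dest=G75): rows 4, 9 → Gate = T18, T18 ✓
(Pilot=80, Dest=G97): rows 5, 11, 13 → Gate = T64, T64, T64 ✓
(Pilot=83, Dest=G14): row 8 → Gate = T17 ✓
Every {Pilot, Dest} value is associated with a single Gate value, so {Pilot, Dest} -> Gate holds.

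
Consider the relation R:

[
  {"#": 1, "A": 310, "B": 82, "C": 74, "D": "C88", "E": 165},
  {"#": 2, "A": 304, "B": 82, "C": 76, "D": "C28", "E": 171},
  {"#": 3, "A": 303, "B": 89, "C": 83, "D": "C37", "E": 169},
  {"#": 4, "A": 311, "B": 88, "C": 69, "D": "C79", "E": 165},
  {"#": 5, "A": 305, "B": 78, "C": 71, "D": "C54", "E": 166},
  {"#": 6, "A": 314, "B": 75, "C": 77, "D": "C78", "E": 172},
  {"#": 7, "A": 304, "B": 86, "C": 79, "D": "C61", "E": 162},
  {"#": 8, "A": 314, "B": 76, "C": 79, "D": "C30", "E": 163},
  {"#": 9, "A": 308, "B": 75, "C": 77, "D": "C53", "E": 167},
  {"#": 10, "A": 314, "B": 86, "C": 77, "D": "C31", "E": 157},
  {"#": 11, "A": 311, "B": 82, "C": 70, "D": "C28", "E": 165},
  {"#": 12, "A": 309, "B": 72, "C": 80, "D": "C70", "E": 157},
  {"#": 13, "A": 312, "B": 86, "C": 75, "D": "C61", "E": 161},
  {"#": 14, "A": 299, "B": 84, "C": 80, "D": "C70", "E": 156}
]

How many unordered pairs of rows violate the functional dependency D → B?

1

D=C28: all 2 rows agree on B — 0 pairs.
D=C61: all 2 rows agree on B — 0 pairs.
D=C70: violating pairs (12,14) — 1 pair.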